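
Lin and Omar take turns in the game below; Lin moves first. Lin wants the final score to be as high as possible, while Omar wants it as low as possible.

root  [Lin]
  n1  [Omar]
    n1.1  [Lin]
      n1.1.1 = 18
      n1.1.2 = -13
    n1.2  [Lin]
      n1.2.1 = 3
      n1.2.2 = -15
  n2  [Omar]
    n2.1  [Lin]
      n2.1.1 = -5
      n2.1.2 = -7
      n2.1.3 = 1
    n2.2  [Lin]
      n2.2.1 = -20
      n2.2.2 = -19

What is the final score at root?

n1.1 (Lin): max(18, -13) = 18
n1.2 (Lin): max(3, -15) = 3
n1 (Omar): min(18, 3) = 3
n2.1 (Lin): max(-5, -7, 1) = 1
n2.2 (Lin): max(-20, -19) = -19
n2 (Omar): min(1, -19) = -19
root (Lin): max(3, -19) = 3

3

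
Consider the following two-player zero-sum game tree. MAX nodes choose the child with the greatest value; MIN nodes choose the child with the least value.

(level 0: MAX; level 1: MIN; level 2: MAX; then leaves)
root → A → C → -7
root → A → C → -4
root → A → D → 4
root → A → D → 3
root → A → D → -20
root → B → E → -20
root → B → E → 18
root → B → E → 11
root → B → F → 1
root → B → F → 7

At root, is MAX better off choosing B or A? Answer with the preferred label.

E (MAX): max(-20, 18, 11) = 18
F (MAX): max(1, 7) = 7
B (MIN): min(18, 7) = 7
C (MAX): max(-7, -4) = -4
D (MAX): max(4, 3, -20) = 4
A (MIN): min(-4, 4) = -4
MAX prefers the higher value; B=7, A=-4. B is better since 7 > -4.

B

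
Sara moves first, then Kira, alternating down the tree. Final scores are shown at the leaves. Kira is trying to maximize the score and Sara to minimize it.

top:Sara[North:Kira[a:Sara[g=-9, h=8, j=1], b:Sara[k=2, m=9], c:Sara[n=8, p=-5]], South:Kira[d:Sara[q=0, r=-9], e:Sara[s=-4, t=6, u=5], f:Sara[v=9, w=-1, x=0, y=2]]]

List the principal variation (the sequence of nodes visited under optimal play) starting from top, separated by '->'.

a (Sara): min(-9, 8, 1) = -9
b (Sara): min(2, 9) = 2
c (Sara): min(8, -5) = -5
North (Kira): max(-9, 2, -5) = 2
d (Sara): min(0, -9) = -9
e (Sara): min(-4, 6, 5) = -4
f (Sara): min(9, -1, 0, 2) = -1
South (Kira): max(-9, -4, -1) = -1
top (Sara): min(2, -1) = -1
At top, Sara picks South (lowest: -1).
At South, Kira picks f (highest: -1).
At f, Sara picks w (lowest: -1).
Terminal value -1.

top -> South -> f -> w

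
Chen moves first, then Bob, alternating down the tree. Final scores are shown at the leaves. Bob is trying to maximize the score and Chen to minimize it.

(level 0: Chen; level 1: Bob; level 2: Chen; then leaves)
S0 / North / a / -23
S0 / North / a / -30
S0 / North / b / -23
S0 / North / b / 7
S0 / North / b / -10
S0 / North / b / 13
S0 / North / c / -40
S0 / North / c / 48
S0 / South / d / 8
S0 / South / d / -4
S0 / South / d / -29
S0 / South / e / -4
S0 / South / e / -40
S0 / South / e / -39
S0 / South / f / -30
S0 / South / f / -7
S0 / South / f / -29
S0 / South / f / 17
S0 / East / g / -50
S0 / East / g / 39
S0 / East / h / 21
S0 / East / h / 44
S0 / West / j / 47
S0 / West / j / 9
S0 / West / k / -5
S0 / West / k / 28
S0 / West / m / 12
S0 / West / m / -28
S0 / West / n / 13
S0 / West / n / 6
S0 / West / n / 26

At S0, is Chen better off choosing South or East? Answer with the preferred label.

South

d (Chen): min(8, -4, -29) = -29
e (Chen): min(-4, -40, -39) = -40
f (Chen): min(-30, -7, -29, 17) = -30
South (Bob): max(-29, -40, -30) = -29
g (Chen): min(-50, 39) = -50
h (Chen): min(21, 44) = 21
East (Bob): max(-50, 21) = 21
Chen prefers the lower value; South=-29, East=21. South is better since -29 < 21.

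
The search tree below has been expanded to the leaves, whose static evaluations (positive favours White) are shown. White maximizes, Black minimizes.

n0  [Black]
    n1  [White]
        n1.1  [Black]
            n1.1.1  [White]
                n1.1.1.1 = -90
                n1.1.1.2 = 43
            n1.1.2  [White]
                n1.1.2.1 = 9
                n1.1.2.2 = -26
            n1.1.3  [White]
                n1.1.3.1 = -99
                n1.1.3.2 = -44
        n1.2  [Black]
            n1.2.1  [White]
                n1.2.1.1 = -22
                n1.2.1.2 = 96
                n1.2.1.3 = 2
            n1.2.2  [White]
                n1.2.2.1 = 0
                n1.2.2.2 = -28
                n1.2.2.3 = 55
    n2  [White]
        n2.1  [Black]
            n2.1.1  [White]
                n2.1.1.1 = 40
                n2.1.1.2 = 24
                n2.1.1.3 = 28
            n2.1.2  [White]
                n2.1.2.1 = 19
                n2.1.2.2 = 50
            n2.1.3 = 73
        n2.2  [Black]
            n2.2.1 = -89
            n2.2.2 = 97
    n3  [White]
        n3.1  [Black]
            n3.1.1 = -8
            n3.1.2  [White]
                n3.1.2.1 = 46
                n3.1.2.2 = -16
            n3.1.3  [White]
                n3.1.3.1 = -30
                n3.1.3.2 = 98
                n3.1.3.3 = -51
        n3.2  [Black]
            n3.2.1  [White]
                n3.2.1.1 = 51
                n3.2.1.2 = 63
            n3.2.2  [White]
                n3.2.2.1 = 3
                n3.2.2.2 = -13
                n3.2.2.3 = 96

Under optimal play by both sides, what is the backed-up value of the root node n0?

40

n1.1.1 (White): max(-90, 43) = 43
n1.1.2 (White): max(9, -26) = 9
n1.1.3 (White): max(-99, -44) = -44
n1.1 (Black): min(43, 9, -44) = -44
n1.2.1 (White): max(-22, 96, 2) = 96
n1.2.2 (White): max(0, -28, 55) = 55
n1.2 (Black): min(96, 55) = 55
n1 (White): max(-44, 55) = 55
n2.1.1 (White): max(40, 24, 28) = 40
n2.1.2 (White): max(19, 50) = 50
n2.1 (Black): min(40, 50, 73) = 40
n2.2 (Black): min(-89, 97) = -89
n2 (White): max(40, -89) = 40
n3.1.2 (White): max(46, -16) = 46
n3.1.3 (White): max(-30, 98, -51) = 98
n3.1 (Black): min(-8, 46, 98) = -8
n3.2.1 (White): max(51, 63) = 63
n3.2.2 (White): max(3, -13, 96) = 96
n3.2 (Black): min(63, 96) = 63
n3 (White): max(-8, 63) = 63
n0 (Black): min(55, 40, 63) = 40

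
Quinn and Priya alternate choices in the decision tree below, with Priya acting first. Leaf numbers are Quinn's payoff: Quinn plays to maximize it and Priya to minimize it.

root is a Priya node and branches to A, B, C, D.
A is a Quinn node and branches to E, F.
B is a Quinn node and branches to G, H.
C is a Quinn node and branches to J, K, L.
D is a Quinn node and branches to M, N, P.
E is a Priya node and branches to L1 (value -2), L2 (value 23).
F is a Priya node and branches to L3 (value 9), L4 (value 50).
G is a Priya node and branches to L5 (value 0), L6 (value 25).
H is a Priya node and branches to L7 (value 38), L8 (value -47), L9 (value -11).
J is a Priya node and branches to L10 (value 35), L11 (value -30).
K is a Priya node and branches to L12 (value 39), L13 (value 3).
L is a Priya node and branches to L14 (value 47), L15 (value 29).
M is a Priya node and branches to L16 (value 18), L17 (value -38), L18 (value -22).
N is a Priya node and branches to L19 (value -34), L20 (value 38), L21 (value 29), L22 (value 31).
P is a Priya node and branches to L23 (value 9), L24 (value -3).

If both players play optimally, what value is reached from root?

-3

E (Priya): min(-2, 23) = -2
F (Priya): min(9, 50) = 9
A (Quinn): max(-2, 9) = 9
G (Priya): min(0, 25) = 0
H (Priya): min(38, -47, -11) = -47
B (Quinn): max(0, -47) = 0
J (Priya): min(35, -30) = -30
K (Priya): min(39, 3) = 3
L (Priya): min(47, 29) = 29
C (Quinn): max(-30, 3, 29) = 29
M (Priya): min(18, -38, -22) = -38
N (Priya): min(-34, 38, 29, 31) = -34
P (Priya): min(9, -3) = -3
D (Quinn): max(-38, -34, -3) = -3
root (Priya): min(9, 0, 29, -3) = -3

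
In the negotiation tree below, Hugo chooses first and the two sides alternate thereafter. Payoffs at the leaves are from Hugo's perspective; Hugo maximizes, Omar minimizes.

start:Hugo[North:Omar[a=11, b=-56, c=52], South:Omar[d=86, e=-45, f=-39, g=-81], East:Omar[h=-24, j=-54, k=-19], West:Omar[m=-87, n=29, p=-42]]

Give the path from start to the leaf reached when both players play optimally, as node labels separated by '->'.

start -> East -> j

North (Omar): min(11, -56, 52) = -56
South (Omar): min(86, -45, -39, -81) = -81
East (Omar): min(-24, -54, -19) = -54
West (Omar): min(-87, 29, -42) = -87
start (Hugo): max(-56, -81, -54, -87) = -54
At start, Hugo picks East (highest: -54).
At East, Omar picks j (lowest: -54).
Terminal value -54.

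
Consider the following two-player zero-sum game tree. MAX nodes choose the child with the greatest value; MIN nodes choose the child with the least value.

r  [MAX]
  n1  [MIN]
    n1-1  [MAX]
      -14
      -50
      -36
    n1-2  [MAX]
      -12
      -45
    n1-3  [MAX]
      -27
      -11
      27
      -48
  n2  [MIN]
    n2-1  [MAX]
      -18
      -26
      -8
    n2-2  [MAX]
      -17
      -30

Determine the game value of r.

n1-1 (MAX): max(-14, -50, -36) = -14
n1-2 (MAX): max(-12, -45) = -12
n1-3 (MAX): max(-27, -11, 27, -48) = 27
n1 (MIN): min(-14, -12, 27) = -14
n2-1 (MAX): max(-18, -26, -8) = -8
n2-2 (MAX): max(-17, -30) = -17
n2 (MIN): min(-8, -17) = -17
r (MAX): max(-14, -17) = -14

-14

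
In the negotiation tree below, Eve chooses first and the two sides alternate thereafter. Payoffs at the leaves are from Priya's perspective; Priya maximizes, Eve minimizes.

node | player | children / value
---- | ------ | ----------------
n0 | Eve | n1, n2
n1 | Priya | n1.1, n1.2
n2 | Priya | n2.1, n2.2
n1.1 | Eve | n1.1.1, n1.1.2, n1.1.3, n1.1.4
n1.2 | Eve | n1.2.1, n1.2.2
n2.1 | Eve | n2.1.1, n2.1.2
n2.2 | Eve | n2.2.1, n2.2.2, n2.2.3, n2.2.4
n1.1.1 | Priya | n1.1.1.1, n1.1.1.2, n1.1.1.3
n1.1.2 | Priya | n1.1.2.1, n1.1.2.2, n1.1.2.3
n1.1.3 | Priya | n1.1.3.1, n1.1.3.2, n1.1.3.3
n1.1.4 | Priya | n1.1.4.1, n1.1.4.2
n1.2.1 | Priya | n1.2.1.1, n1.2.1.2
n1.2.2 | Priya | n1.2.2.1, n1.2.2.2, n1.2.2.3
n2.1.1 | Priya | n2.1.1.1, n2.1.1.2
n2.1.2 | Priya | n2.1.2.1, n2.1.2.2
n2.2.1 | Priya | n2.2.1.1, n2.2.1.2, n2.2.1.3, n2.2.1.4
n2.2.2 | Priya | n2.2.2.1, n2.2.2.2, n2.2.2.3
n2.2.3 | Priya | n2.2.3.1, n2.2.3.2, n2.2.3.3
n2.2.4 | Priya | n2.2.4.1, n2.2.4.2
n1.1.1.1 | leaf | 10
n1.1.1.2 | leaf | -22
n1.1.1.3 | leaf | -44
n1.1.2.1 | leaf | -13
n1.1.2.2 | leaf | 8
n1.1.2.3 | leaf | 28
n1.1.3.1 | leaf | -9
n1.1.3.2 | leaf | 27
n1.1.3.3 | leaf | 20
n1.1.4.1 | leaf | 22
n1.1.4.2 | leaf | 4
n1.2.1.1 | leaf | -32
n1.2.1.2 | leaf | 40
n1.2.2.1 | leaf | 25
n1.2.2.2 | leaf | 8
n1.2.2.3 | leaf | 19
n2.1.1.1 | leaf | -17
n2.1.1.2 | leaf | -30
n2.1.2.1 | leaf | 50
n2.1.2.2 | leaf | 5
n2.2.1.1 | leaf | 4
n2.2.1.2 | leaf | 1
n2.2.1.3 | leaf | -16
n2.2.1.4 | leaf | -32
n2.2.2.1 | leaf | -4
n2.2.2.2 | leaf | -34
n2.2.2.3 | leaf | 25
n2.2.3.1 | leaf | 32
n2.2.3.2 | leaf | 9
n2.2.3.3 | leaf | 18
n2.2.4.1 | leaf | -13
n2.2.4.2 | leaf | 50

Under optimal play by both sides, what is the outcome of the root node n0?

n1.1.1 (Priya): max(10, -22, -44) = 10
n1.1.2 (Priya): max(-13, 8, 28) = 28
n1.1.3 (Priya): max(-9, 27, 20) = 27
n1.1.4 (Priya): max(22, 4) = 22
n1.1 (Eve): min(10, 28, 27, 22) = 10
n1.2.1 (Priya): max(-32, 40) = 40
n1.2.2 (Priya): max(25, 8, 19) = 25
n1.2 (Eve): min(40, 25) = 25
n1 (Priya): max(10, 25) = 25
n2.1.1 (Priya): max(-17, -30) = -17
n2.1.2 (Priya): max(50, 5) = 50
n2.1 (Eve): min(-17, 50) = -17
n2.2.1 (Priya): max(4, 1, -16, -32) = 4
n2.2.2 (Priya): max(-4, -34, 25) = 25
n2.2.3 (Priya): max(32, 9, 18) = 32
n2.2.4 (Priya): max(-13, 50) = 50
n2.2 (Eve): min(4, 25, 32, 50) = 4
n2 (Priya): max(-17, 4) = 4
n0 (Eve): min(25, 4) = 4

4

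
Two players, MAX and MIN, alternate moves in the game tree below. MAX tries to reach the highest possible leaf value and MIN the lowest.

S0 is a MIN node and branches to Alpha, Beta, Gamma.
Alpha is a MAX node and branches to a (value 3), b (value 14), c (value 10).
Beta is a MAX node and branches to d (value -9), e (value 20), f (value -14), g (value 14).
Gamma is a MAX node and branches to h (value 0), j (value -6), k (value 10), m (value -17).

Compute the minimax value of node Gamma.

Gamma (MAX): max(0, -6, 10, -17) = 10

10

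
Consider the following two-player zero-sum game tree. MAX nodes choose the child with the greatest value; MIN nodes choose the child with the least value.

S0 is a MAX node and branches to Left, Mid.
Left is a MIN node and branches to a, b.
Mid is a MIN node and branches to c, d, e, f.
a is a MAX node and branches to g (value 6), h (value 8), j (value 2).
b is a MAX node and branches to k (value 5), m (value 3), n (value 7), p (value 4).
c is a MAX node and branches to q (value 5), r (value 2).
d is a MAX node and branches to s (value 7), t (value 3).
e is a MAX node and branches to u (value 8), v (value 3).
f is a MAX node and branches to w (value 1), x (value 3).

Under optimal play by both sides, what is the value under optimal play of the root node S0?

a (MAX): max(6, 8, 2) = 8
b (MAX): max(5, 3, 7, 4) = 7
Left (MIN): min(8, 7) = 7
c (MAX): max(5, 2) = 5
d (MAX): max(7, 3) = 7
e (MAX): max(8, 3) = 8
f (MAX): max(1, 3) = 3
Mid (MIN): min(5, 7, 8, 3) = 3
S0 (MAX): max(7, 3) = 7

7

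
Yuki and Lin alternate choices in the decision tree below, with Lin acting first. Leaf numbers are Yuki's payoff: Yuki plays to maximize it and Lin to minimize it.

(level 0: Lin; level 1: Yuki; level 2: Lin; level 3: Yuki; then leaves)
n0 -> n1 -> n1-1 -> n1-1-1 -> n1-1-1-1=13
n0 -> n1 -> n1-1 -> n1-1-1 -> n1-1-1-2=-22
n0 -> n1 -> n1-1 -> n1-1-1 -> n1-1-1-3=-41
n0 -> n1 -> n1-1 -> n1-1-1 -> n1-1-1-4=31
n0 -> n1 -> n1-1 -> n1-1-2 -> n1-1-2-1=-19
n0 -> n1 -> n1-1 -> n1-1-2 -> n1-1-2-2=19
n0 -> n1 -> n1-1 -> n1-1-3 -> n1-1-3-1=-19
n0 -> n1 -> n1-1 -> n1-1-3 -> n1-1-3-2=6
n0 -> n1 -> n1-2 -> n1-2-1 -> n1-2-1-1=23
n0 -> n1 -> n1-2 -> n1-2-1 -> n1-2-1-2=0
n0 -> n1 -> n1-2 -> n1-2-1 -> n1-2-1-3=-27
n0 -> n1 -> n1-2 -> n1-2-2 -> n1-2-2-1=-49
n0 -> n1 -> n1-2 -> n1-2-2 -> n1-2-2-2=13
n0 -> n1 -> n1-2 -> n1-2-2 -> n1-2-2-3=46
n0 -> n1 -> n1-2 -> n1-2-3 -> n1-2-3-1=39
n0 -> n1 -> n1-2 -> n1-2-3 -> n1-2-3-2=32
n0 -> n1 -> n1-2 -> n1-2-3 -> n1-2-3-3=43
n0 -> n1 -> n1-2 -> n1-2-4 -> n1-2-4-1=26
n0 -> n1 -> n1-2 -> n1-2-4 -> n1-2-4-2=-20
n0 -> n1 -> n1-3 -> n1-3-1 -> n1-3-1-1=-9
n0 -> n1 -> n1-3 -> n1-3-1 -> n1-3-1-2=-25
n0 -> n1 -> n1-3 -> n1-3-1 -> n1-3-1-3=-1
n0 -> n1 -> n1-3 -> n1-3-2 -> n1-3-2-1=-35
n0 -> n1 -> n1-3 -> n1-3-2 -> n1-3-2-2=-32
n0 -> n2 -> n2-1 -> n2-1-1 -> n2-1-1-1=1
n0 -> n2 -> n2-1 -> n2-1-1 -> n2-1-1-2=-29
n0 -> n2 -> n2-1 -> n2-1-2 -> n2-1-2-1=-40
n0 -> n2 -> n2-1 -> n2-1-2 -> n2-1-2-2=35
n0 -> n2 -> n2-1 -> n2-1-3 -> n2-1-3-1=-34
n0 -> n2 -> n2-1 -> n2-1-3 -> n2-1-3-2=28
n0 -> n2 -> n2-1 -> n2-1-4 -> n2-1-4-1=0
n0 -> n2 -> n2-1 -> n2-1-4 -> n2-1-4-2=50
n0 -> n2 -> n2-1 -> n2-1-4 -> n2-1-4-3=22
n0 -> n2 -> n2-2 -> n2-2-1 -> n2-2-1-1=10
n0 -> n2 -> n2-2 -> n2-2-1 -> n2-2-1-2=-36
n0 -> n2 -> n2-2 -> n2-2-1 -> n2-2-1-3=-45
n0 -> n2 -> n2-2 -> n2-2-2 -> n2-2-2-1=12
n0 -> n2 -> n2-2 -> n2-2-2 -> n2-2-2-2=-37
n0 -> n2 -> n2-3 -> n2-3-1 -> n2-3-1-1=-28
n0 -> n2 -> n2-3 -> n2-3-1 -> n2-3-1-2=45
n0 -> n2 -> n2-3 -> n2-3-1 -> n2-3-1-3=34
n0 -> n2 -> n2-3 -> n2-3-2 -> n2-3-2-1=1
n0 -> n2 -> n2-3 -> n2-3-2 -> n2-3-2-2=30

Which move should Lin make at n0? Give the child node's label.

n1-1-1 (Yuki): max(13, -22, -41, 31) = 31
n1-1-2 (Yuki): max(-19, 19) = 19
n1-1-3 (Yuki): max(-19, 6) = 6
n1-1 (Lin): min(31, 19, 6) = 6
n1-2-1 (Yuki): max(23, 0, -27) = 23
n1-2-2 (Yuki): max(-49, 13, 46) = 46
n1-2-3 (Yuki): max(39, 32, 43) = 43
n1-2-4 (Yuki): max(26, -20) = 26
n1-2 (Lin): min(23, 46, 43, 26) = 23
n1-3-1 (Yuki): max(-9, -25, -1) = -1
n1-3-2 (Yuki): max(-35, -32) = -32
n1-3 (Lin): min(-1, -32) = -32
n1 (Yuki): max(6, 23, -32) = 23
n2-1-1 (Yuki): max(1, -29) = 1
n2-1-2 (Yuki): max(-40, 35) = 35
n2-1-3 (Yuki): max(-34, 28) = 28
n2-1-4 (Yuki): max(0, 50, 22) = 50
n2-1 (Lin): min(1, 35, 28, 50) = 1
n2-2-1 (Yuki): max(10, -36, -45) = 10
n2-2-2 (Yuki): max(12, -37) = 12
n2-2 (Lin): min(10, 12) = 10
n2-3-1 (Yuki): max(-28, 45, 34) = 45
n2-3-2 (Yuki): max(1, 30) = 30
n2-3 (Lin): min(45, 30) = 30
n2 (Yuki): max(1, 10, 30) = 30
n0 (Lin): min(23, 30) = 23
Lin at n0 wants the lowest of {n1=23, n2=30}, so chooses n1.

n1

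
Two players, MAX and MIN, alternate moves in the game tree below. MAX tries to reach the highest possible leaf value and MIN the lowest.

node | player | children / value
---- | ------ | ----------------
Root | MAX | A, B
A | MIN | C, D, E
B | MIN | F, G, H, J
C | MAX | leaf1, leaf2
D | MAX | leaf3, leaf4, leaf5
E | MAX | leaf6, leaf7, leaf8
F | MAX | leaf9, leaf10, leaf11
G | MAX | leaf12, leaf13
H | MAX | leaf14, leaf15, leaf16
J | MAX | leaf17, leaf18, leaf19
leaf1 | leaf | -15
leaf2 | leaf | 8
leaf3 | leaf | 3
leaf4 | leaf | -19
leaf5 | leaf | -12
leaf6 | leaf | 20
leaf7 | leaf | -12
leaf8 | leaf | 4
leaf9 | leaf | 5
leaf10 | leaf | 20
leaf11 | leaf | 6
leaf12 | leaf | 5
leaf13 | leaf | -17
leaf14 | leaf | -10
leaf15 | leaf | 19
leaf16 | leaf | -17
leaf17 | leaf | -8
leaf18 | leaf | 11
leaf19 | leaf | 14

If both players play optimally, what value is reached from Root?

C (MAX): max(-15, 8) = 8
D (MAX): max(3, -19, -12) = 3
E (MAX): max(20, -12, 4) = 20
A (MIN): min(8, 3, 20) = 3
F (MAX): max(5, 20, 6) = 20
G (MAX): max(5, -17) = 5
H (MAX): max(-10, 19, -17) = 19
J (MAX): max(-8, 11, 14) = 14
B (MIN): min(20, 5, 19, 14) = 5
Root (MAX): max(3, 5) = 5

5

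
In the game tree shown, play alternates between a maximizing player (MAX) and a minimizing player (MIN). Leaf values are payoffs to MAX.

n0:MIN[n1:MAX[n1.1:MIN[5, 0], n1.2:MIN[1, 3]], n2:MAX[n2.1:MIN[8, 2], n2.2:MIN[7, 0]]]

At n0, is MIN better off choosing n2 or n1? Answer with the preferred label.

n2.1 (MIN): min(8, 2) = 2
n2.2 (MIN): min(7, 0) = 0
n2 (MAX): max(2, 0) = 2
n1.1 (MIN): min(5, 0) = 0
n1.2 (MIN): min(1, 3) = 1
n1 (MAX): max(0, 1) = 1
MIN prefers the lower value; n2=2, n1=1. n1 is better since 1 < 2.

n1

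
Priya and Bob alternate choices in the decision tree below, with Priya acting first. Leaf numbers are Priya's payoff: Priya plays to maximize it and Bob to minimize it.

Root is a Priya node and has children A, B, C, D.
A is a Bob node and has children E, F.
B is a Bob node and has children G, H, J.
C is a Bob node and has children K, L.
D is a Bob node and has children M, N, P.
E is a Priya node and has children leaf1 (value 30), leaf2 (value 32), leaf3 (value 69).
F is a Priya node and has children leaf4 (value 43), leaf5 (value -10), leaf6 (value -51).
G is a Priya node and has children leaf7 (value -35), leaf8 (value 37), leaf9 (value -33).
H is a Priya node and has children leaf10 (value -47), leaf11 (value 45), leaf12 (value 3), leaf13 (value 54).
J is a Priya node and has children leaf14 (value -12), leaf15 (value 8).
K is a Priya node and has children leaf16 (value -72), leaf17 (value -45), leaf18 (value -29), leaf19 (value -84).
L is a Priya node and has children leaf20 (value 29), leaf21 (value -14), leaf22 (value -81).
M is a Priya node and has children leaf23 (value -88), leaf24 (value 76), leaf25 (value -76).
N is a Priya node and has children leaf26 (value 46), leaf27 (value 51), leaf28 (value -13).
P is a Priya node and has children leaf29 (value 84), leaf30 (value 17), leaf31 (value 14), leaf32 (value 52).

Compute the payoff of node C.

-29

K (Priya): max(-72, -45, -29, -84) = -29
L (Priya): max(29, -14, -81) = 29
C (Bob): min(-29, 29) = -29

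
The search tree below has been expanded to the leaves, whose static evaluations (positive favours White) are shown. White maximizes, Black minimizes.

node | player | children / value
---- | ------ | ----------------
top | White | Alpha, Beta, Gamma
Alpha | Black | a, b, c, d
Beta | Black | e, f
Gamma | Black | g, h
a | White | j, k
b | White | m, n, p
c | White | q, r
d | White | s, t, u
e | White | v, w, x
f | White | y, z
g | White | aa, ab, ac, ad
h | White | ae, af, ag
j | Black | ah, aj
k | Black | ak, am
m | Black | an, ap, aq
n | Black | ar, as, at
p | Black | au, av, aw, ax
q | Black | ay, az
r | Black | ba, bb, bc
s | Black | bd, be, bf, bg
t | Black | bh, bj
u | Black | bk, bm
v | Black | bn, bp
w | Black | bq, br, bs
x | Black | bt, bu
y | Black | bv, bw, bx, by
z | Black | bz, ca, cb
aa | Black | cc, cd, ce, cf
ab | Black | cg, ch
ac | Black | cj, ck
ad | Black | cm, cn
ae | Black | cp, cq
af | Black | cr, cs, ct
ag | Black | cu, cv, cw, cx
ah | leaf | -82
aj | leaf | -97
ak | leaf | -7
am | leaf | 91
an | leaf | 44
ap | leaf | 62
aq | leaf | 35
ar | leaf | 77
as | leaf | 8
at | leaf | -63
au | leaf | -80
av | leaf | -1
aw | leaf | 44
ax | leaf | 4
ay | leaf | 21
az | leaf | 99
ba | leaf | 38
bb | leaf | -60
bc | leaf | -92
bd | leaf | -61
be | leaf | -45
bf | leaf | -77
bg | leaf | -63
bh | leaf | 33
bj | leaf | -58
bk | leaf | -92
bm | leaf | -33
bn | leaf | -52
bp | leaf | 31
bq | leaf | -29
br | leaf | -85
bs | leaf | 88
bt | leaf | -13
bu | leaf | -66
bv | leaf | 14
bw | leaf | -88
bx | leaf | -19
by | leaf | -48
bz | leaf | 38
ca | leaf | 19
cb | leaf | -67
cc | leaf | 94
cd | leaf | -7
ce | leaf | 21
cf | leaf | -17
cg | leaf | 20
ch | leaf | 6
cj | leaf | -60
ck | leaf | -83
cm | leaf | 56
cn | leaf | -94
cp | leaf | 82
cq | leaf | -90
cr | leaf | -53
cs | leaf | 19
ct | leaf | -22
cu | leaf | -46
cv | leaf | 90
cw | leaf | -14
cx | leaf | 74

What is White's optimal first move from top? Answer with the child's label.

Gamma

j (Black): min(-82, -97) = -97
k (Black): min(-7, 91) = -7
a (White): max(-97, -7) = -7
m (Black): min(44, 62, 35) = 35
n (Black): min(77, 8, -63) = -63
p (Black): min(-80, -1, 44, 4) = -80
b (White): max(35, -63, -80) = 35
q (Black): min(21, 99) = 21
r (Black): min(38, -60, -92) = -92
c (White): max(21, -92) = 21
s (Black): min(-61, -45, -77, -63) = -77
t (Black): min(33, -58) = -58
u (Black): min(-92, -33) = -92
d (White): max(-77, -58, -92) = -58
Alpha (Black): min(-7, 35, 21, -58) = -58
v (Black): min(-52, 31) = -52
w (Black): min(-29, -85, 88) = -85
x (Black): min(-13, -66) = -66
e (White): max(-52, -85, -66) = -52
y (Black): min(14, -88, -19, -48) = -88
z (Black): min(38, 19, -67) = -67
f (White): max(-88, -67) = -67
Beta (Black): min(-52, -67) = -67
aa (Black): min(94, -7, 21, -17) = -17
ab (Black): min(20, 6) = 6
ac (Black): min(-60, -83) = -83
ad (Black): min(56, -94) = -94
g (White): max(-17, 6, -83, -94) = 6
ae (Black): min(82, -90) = -90
af (Black): min(-53, 19, -22) = -53
ag (Black): min(-46, 90, -14, 74) = -46
h (White): max(-90, -53, -46) = -46
Gamma (Black): min(6, -46) = -46
top (White): max(-58, -67, -46) = -46
White at top wants the highest of {Alpha=-58, Beta=-67, Gamma=-46}, so chooses Gamma.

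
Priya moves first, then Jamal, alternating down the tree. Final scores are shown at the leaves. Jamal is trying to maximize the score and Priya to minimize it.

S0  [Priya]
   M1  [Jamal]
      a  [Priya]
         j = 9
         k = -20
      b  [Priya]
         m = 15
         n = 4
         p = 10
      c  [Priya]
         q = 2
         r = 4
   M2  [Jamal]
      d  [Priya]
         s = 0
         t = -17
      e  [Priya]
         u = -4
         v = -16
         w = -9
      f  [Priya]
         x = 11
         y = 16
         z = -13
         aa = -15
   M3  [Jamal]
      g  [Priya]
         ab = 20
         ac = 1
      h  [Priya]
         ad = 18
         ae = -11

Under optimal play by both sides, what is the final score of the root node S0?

a (Priya): min(9, -20) = -20
b (Priya): min(15, 4, 10) = 4
c (Priya): min(2, 4) = 2
M1 (Jamal): max(-20, 4, 2) = 4
d (Priya): min(0, -17) = -17
e (Priya): min(-4, -16, -9) = -16
f (Priya): min(11, 16, -13, -15) = -15
M2 (Jamal): max(-17, -16, -15) = -15
g (Priya): min(20, 1) = 1
h (Priya): min(18, -11) = -11
M3 (Jamal): max(1, -11) = 1
S0 (Priya): min(4, -15, 1) = -15

-15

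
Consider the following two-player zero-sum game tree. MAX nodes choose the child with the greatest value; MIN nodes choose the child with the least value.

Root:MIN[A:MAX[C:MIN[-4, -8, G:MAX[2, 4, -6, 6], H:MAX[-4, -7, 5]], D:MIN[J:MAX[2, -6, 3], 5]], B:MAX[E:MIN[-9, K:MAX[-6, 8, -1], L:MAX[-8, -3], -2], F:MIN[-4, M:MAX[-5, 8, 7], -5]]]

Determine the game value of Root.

G (MAX): max(2, 4, -6, 6) = 6
H (MAX): max(-4, -7, 5) = 5
C (MIN): min(-4, -8, 6, 5) = -8
J (MAX): max(2, -6, 3) = 3
D (MIN): min(3, 5) = 3
A (MAX): max(-8, 3) = 3
K (MAX): max(-6, 8, -1) = 8
L (MAX): max(-8, -3) = -3
E (MIN): min(-9, 8, -3, -2) = -9
M (MAX): max(-5, 8, 7) = 8
F (MIN): min(-4, 8, -5) = -5
B (MAX): max(-9, -5) = -5
Root (MIN): min(3, -5) = -5

-5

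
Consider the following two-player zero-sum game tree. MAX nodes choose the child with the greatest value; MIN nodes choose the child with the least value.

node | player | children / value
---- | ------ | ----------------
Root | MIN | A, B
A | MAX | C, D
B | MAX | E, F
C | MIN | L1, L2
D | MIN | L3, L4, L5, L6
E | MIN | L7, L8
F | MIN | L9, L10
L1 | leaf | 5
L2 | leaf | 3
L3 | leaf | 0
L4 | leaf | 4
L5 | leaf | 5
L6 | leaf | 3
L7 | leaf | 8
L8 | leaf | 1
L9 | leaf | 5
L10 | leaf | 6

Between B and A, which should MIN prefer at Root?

E (MIN): min(8, 1) = 1
F (MIN): min(5, 6) = 5
B (MAX): max(1, 5) = 5
C (MIN): min(5, 3) = 3
D (MIN): min(0, 4, 5, 3) = 0
A (MAX): max(3, 0) = 3
MIN prefers the lower value; B=5, A=3. A is better since 3 < 5.

A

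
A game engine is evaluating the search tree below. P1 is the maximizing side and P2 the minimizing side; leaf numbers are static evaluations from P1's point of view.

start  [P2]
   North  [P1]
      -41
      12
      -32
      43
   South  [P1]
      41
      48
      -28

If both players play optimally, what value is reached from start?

North (P1): max(-41, 12, -32, 43) = 43
South (P1): max(41, 48, -28) = 48
start (P2): min(43, 48) = 43

43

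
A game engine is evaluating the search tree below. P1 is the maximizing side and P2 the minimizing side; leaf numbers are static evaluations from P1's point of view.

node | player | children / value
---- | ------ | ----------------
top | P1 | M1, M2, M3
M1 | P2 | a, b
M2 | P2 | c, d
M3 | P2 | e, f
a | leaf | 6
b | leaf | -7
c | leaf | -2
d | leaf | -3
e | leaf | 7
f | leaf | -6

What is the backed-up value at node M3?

M3 (P2): min(7, -6) = -6

-6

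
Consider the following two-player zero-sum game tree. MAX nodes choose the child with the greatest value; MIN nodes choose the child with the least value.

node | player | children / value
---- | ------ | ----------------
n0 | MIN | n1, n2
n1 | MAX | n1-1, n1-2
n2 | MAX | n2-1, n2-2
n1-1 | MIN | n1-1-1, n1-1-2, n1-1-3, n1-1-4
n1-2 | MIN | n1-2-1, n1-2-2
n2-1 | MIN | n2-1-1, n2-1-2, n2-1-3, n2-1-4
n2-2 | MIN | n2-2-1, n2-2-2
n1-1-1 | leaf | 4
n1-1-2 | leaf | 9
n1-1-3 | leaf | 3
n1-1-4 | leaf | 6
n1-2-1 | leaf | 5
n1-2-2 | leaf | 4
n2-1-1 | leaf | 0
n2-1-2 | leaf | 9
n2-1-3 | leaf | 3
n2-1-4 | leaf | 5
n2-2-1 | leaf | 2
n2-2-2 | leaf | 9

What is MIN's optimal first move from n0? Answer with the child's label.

n2

n1-1 (MIN): min(4, 9, 3, 6) = 3
n1-2 (MIN): min(5, 4) = 4
n1 (MAX): max(3, 4) = 4
n2-1 (MIN): min(0, 9, 3, 5) = 0
n2-2 (MIN): min(2, 9) = 2
n2 (MAX): max(0, 2) = 2
n0 (MIN): min(4, 2) = 2
MIN at n0 wants the lowest of {n1=4, n2=2}, so chooses n2.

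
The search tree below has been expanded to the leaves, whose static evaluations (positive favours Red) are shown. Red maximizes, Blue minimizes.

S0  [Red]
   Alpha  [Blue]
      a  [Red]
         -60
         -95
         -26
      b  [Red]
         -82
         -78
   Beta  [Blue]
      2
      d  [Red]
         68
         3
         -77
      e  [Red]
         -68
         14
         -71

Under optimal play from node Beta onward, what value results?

2

d (Red): max(68, 3, -77) = 68
e (Red): max(-68, 14, -71) = 14
Beta (Blue): min(2, 68, 14) = 2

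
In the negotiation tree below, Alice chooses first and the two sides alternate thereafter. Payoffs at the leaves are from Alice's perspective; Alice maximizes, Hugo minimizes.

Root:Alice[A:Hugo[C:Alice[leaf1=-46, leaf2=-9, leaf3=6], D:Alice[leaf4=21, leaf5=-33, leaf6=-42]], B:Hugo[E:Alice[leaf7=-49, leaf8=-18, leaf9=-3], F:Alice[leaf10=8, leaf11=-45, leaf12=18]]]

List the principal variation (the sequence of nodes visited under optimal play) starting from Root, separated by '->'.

C (Alice): max(-46, -9, 6) = 6
D (Alice): max(21, -33, -42) = 21
A (Hugo): min(6, 21) = 6
E (Alice): max(-49, -18, -3) = -3
F (Alice): max(8, -45, 18) = 18
B (Hugo): min(-3, 18) = -3
Root (Alice): max(6, -3) = 6
At Root, Alice picks A (highest: 6).
At A, Hugo picks C (lowest: 6).
At C, Alice picks leaf3 (highest: 6).
Terminal value 6.

Root -> A -> C -> leaf3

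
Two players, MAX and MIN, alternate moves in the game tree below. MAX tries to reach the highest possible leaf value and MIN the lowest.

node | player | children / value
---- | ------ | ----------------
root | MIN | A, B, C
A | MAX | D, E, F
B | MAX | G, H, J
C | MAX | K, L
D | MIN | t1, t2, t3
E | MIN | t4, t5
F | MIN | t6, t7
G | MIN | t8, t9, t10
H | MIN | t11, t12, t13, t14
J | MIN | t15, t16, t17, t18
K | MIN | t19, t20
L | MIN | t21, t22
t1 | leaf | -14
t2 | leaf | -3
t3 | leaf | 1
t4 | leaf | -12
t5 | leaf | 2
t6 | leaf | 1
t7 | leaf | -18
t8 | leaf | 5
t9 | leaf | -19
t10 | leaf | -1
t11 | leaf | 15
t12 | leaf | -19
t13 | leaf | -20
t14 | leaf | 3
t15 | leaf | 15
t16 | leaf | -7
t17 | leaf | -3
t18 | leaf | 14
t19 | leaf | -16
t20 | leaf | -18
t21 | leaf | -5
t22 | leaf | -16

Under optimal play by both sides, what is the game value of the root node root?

D (MIN): min(-14, -3, 1) = -14
E (MIN): min(-12, 2) = -12
F (MIN): min(1, -18) = -18
A (MAX): max(-14, -12, -18) = -12
G (MIN): min(5, -19, -1) = -19
H (MIN): min(15, -19, -20, 3) = -20
J (MIN): min(15, -7, -3, 14) = -7
B (MAX): max(-19, -20, -7) = -7
K (MIN): min(-16, -18) = -18
L (MIN): min(-5, -16) = -16
C (MAX): max(-18, -16) = -16
root (MIN): min(-12, -7, -16) = -16

-16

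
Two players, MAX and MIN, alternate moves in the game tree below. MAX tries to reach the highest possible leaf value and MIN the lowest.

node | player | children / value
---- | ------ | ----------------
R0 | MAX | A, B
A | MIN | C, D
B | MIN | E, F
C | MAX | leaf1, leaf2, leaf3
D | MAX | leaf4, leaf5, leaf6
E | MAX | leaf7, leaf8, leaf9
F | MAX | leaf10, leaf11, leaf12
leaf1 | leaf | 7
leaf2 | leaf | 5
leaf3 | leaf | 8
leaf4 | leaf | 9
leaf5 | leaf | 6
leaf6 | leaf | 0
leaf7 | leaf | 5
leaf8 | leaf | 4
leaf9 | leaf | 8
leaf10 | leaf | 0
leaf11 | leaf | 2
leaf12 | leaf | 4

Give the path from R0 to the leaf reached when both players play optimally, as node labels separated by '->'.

C (MAX): max(7, 5, 8) = 8
D (MAX): max(9, 6, 0) = 9
A (MIN): min(8, 9) = 8
E (MAX): max(5, 4, 8) = 8
F (MAX): max(0, 2, 4) = 4
B (MIN): min(8, 4) = 4
R0 (MAX): max(8, 4) = 8
At R0, MAX picks A (highest: 8).
At A, MIN picks C (lowest: 8).
At C, MAX picks leaf3 (highest: 8).
Terminal value 8.

R0 -> A -> C -> leaf3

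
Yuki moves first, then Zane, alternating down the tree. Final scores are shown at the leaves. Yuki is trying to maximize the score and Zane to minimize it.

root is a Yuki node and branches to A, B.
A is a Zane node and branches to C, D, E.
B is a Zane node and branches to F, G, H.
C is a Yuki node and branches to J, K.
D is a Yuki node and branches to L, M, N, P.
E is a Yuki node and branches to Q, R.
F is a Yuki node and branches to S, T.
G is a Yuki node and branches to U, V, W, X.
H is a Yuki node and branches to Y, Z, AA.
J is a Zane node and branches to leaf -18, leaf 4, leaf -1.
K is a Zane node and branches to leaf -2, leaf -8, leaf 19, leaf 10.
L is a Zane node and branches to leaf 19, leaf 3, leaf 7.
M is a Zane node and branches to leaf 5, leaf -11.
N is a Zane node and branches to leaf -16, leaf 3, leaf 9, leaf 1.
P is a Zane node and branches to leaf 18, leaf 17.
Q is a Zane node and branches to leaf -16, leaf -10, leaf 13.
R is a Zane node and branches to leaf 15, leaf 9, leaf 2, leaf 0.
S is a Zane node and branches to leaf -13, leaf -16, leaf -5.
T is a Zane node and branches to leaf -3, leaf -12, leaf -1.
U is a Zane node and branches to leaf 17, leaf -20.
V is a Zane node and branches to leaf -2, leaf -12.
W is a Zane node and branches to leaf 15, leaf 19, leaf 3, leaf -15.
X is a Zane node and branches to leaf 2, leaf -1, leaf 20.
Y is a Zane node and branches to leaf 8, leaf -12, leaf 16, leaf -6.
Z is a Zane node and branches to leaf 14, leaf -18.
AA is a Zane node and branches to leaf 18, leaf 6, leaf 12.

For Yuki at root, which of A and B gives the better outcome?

J (Zane): min(-18, 4, -1) = -18
K (Zane): min(-2, -8, 19, 10) = -8
C (Yuki): max(-18, -8) = -8
L (Zane): min(19, 3, 7) = 3
M (Zane): min(5, -11) = -11
N (Zane): min(-16, 3, 9, 1) = -16
P (Zane): min(18, 17) = 17
D (Yuki): max(3, -11, -16, 17) = 17
Q (Zane): min(-16, -10, 13) = -16
R (Zane): min(15, 9, 2, 0) = 0
E (Yuki): max(-16, 0) = 0
A (Zane): min(-8, 17, 0) = -8
S (Zane): min(-13, -16, -5) = -16
T (Zane): min(-3, -12, -1) = -12
F (Yuki): max(-16, -12) = -12
U (Zane): min(17, -20) = -20
V (Zane): min(-2, -12) = -12
W (Zane): min(15, 19, 3, -15) = -15
X (Zane): min(2, -1, 20) = -1
G (Yuki): max(-20, -12, -15, -1) = -1
Y (Zane): min(8, -12, 16, -6) = -12
Z (Zane): min(14, -18) = -18
AA (Zane): min(18, 6, 12) = 6
H (Yuki): max(-12, -18, 6) = 6
B (Zane): min(-12, -1, 6) = -12
Yuki prefers the higher value; A=-8, B=-12. A is better since -8 > -12.

A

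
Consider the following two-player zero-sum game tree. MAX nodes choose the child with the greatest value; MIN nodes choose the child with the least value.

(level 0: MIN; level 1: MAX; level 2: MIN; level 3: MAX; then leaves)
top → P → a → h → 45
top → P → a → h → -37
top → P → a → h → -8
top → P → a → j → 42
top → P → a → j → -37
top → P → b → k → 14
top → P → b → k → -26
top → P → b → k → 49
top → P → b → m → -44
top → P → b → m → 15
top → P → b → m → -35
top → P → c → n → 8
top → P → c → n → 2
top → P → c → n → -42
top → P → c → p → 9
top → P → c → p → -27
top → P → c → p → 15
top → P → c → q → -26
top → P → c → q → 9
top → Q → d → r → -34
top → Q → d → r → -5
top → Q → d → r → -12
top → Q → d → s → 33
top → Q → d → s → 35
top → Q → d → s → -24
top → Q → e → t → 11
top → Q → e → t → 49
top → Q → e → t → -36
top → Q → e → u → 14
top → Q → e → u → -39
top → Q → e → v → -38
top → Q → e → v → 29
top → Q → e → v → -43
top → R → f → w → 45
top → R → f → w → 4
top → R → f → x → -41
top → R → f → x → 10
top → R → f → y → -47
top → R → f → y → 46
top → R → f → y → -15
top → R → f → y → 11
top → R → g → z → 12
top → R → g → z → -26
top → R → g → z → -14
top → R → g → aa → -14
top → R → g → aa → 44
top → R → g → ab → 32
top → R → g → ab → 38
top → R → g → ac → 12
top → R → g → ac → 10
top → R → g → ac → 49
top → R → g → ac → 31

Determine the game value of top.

12

h (MAX): max(45, -37, -8) = 45
j (MAX): max(42, -37) = 42
a (MIN): min(45, 42) = 42
k (MAX): max(14, -26, 49) = 49
m (MAX): max(-44, 15, -35) = 15
b (MIN): min(49, 15) = 15
n (MAX): max(8, 2, -42) = 8
p (MAX): max(9, -27, 15) = 15
q (MAX): max(-26, 9) = 9
c (MIN): min(8, 15, 9) = 8
P (MAX): max(42, 15, 8) = 42
r (MAX): max(-34, -5, -12) = -5
s (MAX): max(33, 35, -24) = 35
d (MIN): min(-5, 35) = -5
t (MAX): max(11, 49, -36) = 49
u (MAX): max(14, -39) = 14
v (MAX): max(-38, 29, -43) = 29
e (MIN): min(49, 14, 29) = 14
Q (MAX): max(-5, 14) = 14
w (MAX): max(45, 4) = 45
x (MAX): max(-41, 10) = 10
y (MAX): max(-47, 46, -15, 11) = 46
f (MIN): min(45, 10, 46) = 10
z (MAX): max(12, -26, -14) = 12
aa (MAX): max(-14, 44) = 44
ab (MAX): max(32, 38) = 38
ac (MAX): max(12, 10, 49, 31) = 49
g (MIN): min(12, 44, 38, 49) = 12
R (MAX): max(10, 12) = 12
top (MIN): min(42, 14, 12) = 12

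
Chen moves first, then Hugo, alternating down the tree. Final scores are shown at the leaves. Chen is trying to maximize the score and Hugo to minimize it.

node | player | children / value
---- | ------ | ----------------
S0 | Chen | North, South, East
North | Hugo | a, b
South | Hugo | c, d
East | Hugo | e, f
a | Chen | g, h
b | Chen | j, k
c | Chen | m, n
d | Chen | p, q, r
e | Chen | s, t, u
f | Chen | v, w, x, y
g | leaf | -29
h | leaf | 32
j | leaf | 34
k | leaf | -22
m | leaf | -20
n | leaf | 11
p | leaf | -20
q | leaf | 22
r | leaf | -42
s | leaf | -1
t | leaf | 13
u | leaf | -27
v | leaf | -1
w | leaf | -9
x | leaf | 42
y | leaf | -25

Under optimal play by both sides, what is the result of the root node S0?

a (Chen): max(-29, 32) = 32
b (Chen): max(34, -22) = 34
North (Hugo): min(32, 34) = 32
c (Chen): max(-20, 11) = 11
d (Chen): max(-20, 22, -42) = 22
South (Hugo): min(11, 22) = 11
e (Chen): max(-1, 13, -27) = 13
f (Chen): max(-1, -9, 42, -25) = 42
East (Hugo): min(13, 42) = 13
S0 (Chen): max(32, 11, 13) = 32

32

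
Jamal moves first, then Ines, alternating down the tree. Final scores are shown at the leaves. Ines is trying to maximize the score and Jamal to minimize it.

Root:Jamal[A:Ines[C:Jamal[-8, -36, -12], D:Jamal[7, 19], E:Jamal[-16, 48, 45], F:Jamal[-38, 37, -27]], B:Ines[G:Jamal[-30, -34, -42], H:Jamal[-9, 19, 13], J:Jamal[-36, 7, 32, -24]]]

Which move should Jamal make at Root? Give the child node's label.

B

C (Jamal): min(-8, -36, -12) = -36
D (Jamal): min(7, 19) = 7
E (Jamal): min(-16, 48, 45) = -16
F (Jamal): min(-38, 37, -27) = -38
A (Ines): max(-36, 7, -16, -38) = 7
G (Jamal): min(-30, -34, -42) = -42
H (Jamal): min(-9, 19, 13) = -9
J (Jamal): min(-36, 7, 32, -24) = -36
B (Ines): max(-42, -9, -36) = -9
Root (Jamal): min(7, -9) = -9
Jamal at Root wants the lowest of {A=7, B=-9}, so chooses B.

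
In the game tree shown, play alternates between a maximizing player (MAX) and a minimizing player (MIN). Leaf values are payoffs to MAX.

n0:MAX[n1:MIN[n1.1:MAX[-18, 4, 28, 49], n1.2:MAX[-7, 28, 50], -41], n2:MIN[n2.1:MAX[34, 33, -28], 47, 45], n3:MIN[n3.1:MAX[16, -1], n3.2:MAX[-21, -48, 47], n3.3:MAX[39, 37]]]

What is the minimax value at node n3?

n3.1 (MAX): max(16, -1) = 16
n3.2 (MAX): max(-21, -48, 47) = 47
n3.3 (MAX): max(39, 37) = 39
n3 (MIN): min(16, 47, 39) = 16

16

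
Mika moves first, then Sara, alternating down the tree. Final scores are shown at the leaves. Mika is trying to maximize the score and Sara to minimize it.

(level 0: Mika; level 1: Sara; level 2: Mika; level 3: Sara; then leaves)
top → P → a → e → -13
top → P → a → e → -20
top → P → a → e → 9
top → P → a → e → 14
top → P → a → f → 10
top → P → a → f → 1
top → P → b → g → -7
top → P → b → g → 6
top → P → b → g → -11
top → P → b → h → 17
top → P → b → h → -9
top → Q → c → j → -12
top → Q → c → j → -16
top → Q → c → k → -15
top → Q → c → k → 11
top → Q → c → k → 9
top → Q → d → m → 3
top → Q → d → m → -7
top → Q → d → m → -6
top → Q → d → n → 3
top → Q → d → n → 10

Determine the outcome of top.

-9

e (Sara): min(-13, -20, 9, 14) = -20
f (Sara): min(10, 1) = 1
a (Mika): max(-20, 1) = 1
g (Sara): min(-7, 6, -11) = -11
h (Sara): min(17, -9) = -9
b (Mika): max(-11, -9) = -9
P (Sara): min(1, -9) = -9
j (Sara): min(-12, -16) = -16
k (Sara): min(-15, 11, 9) = -15
c (Mika): max(-16, -15) = -15
m (Sara): min(3, -7, -6) = -7
n (Sara): min(3, 10) = 3
d (Mika): max(-7, 3) = 3
Q (Sara): min(-15, 3) = -15
top (Mika): max(-9, -15) = -9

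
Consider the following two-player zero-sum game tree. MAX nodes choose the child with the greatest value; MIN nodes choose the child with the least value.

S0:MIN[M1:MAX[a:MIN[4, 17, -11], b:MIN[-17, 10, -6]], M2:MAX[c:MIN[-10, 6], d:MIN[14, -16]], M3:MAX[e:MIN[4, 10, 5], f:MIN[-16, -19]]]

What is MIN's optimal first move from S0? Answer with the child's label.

a (MIN): min(4, 17, -11) = -11
b (MIN): min(-17, 10, -6) = -17
M1 (MAX): max(-11, -17) = -11
c (MIN): min(-10, 6) = -10
d (MIN): min(14, -16) = -16
M2 (MAX): max(-10, -16) = -10
e (MIN): min(4, 10, 5) = 4
f (MIN): min(-16, -19) = -19
M3 (MAX): max(4, -19) = 4
S0 (MIN): min(-11, -10, 4) = -11
MIN at S0 wants the lowest of {M1=-11, M2=-10, M3=4}, so chooses M1.

M1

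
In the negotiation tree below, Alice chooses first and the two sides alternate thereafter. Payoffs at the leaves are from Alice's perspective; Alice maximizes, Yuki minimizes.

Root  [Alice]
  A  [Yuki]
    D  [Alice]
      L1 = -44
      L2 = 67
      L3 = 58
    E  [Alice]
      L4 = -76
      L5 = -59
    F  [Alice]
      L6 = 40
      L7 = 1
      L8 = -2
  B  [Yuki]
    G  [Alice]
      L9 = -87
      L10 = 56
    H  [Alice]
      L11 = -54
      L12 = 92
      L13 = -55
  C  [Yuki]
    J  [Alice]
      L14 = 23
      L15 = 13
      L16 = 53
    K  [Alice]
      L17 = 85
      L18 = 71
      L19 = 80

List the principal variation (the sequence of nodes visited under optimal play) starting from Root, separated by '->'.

D (Alice): max(-44, 67, 58) = 67
E (Alice): max(-76, -59) = -59
F (Alice): max(40, 1, -2) = 40
A (Yuki): min(67, -59, 40) = -59
G (Alice): max(-87, 56) = 56
H (Alice): max(-54, 92, -55) = 92
B (Yuki): min(56, 92) = 56
J (Alice): max(23, 13, 53) = 53
K (Alice): max(85, 71, 80) = 85
C (Yuki): min(53, 85) = 53
Root (Alice): max(-59, 56, 53) = 56
At Root, Alice picks B (highest: 56).
At B, Yuki picks G (lowest: 56).
At G, Alice picks L10 (highest: 56).
Terminal value 56.

Root -> B -> G -> L10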